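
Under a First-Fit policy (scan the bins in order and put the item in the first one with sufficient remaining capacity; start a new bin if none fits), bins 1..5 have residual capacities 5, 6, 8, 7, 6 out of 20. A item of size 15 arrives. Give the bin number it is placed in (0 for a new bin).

No bin has ≥ 15 free, so a new bin is opened.

0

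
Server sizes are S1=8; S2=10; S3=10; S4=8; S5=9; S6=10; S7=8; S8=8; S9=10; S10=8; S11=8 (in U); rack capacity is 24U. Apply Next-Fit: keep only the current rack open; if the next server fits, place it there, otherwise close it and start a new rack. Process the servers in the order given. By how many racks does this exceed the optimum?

Next-Fit: [8,10] [10,8] [9,10] [8,8] [10,8] [8] → 6 racks.
Total size 97U; any packing needs at least ⌈97/24⌉ = 5 racks.
An optimal packing achieves that bound: [10,10] [10,10] [9,8] [8,8,8] [8,8] → 5 racks.
Excess: 6 − 5 = 1.

1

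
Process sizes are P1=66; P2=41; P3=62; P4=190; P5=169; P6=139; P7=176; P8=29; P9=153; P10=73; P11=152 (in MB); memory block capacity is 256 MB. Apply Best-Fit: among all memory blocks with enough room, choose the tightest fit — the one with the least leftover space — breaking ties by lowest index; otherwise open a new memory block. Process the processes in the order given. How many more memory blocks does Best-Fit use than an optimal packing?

1

Best-Fit: [66,41,62] [190,29] [169] [139] [176,73] [153] [152] → 7 memory blocks.
6 processes exceed 128 MB (half the capacity), and no two of those can share a memory block, so at least 6 memory blocks are needed.
An optimal packing achieves that bound: [190,66] [176,73] [169,62] [153,41,29] [152] [139] → 6 memory blocks.
Excess: 7 − 6 = 1.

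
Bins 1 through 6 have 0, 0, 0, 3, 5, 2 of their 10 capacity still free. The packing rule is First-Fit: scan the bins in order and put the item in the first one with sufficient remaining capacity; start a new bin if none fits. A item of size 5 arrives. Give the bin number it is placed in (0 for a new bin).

Bins with room: bin 5 (5).
The first with room is bin 5.

5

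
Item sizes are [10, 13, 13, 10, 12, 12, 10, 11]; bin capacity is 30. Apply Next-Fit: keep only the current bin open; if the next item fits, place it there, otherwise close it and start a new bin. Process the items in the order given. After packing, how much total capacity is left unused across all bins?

bin 1: place 10, 20 left
bin 1: place 13, 7 left
bin 2: place 13, 17 left
bin 2: place 10, 7 left
bin 3: place 12, 18 left
bin 3: place 12, 6 left
bin 4: place 10, 20 left
bin 4: place 11, 9 left
4 bins × 30 = 120; used 91; unused 29.

29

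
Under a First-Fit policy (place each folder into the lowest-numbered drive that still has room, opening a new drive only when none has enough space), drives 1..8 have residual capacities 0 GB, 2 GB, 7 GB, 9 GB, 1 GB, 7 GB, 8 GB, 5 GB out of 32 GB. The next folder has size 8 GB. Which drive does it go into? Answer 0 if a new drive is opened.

4

Drives with room: drive 4 (9 GB), drive 7 (8 GB).
The first with room is drive 4.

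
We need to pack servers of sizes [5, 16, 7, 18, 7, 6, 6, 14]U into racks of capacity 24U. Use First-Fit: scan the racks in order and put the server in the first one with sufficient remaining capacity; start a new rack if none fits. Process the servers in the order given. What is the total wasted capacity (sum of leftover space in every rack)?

Put 5U in rack 1; 19U remain.
Put 16U in rack 1; 3U remain.
Put 7U in rack 2; 17U remain.
Put 18U in rack 3; 6U remain.
Put 7U in rack 2; 10U remain.
Put 6U in rack 2; 4U remain.
Put 6U in rack 3; 0U remain.
Put 14U in rack 4; 10U remain.
4 racks × 24U = 96U; used 79U; unused 17U.

17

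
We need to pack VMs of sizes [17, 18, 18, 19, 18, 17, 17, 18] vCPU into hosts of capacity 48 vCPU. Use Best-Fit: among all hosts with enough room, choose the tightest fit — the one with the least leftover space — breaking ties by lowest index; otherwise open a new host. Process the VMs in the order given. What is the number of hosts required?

4 hosts

Put 17 vCPU in host 1; 31 vCPU remain.
Put 18 vCPU in host 1; 13 vCPU remain.
Put 18 vCPU in host 2; 30 vCPU remain.
Put 19 vCPU in host 2; 11 vCPU remain.
Put 18 vCPU in host 3; 30 vCPU remain.
Put 17 vCPU in host 3; 13 vCPU remain.
Put 17 vCPU in host 4; 31 vCPU remain.
Put 18 vCPU in host 4; 13 vCPU remain.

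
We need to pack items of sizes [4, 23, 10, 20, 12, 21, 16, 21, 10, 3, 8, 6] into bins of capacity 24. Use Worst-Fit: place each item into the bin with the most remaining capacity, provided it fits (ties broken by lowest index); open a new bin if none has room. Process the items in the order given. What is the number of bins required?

7 bins

bin 1: place 4, 20 left
bin 2: place 23, 1 left
bin 1: place 10, 10 left
bin 3: place 20, 4 left
bin 4: place 12, 12 left
bin 5: place 21, 3 left
bin 6: place 16, 8 left
bin 7: place 21, 3 left
bin 4: place 10, 2 left
bin 1: place 3, 7 left
bin 6: place 8, 0 left
bin 1: place 6, 1 left
Final bins: [4,10,3,6] [23] [20] [12,10] [21] [16,8] [21].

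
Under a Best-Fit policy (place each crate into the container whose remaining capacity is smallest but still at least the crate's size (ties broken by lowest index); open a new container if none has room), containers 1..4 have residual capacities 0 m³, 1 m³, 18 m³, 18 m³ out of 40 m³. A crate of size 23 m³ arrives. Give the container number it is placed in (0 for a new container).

No container has ≥ 23 m³ free, so a new container is opened.

0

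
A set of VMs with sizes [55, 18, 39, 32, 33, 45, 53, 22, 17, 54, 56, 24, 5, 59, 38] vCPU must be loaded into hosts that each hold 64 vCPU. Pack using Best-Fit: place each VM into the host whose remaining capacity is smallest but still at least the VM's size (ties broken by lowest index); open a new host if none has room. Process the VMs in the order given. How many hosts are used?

10 hosts

host 1: place 55 vCPU, 9 vCPU left
host 2: place 18 vCPU, 46 vCPU left
host 2: place 39 vCPU, 7 vCPU left
host 3: place 32 vCPU, 32 vCPU left
host 4: place 33 vCPU, 31 vCPU left
host 5: place 45 vCPU, 19 vCPU left
host 6: place 53 vCPU, 11 vCPU left
host 4: place 22 vCPU, 9 vCPU left
host 5: place 17 vCPU, 2 vCPU left
host 7: place 54 vCPU, 10 vCPU left
host 8: place 56 vCPU, 8 vCPU left
host 3: place 24 vCPU, 8 vCPU left
host 2: place 5 vCPU, 2 vCPU left
host 9: place 59 vCPU, 5 vCPU left
host 10: place 38 vCPU, 26 vCPU left
Final hosts: [55] [18,39,5] [32,24] [33,22] [45,17] [53] [54] [56] [59] [38].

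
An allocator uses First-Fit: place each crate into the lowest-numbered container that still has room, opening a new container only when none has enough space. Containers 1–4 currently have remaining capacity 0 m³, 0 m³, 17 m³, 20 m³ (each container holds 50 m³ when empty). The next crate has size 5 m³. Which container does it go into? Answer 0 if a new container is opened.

Containers with room: container 3 (17 m³), container 4 (20 m³).
The first with room is container 3.

3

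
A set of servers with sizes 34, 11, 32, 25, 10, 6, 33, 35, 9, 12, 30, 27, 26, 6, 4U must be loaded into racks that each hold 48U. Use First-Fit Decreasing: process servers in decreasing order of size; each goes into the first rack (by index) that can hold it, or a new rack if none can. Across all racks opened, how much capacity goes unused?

84

Sorted descending: 35, 34, 33, 32, 30, 27, 26, 25, 12, 11, 10, 9, 6, 6, 4.
Put 35U in rack 1; 13U remain.
Put 34U in rack 2; 14U remain.
Put 33U in rack 3; 15U remain.
Put 32U in rack 4; 16U remain.
Put 30U in rack 5; 18U remain.
Put 27U in rack 6; 21U remain.
Put 26U in rack 7; 22U remain.
Put 25U in rack 8; 23U remain.
Put 12U in rack 1; 1U remain.
Put 11U in rack 2; 3U remain.
Put 10U in rack 3; 5U remain.
Put 9U in rack 4; 7U remain.
Put 6U in rack 4; 1U remain.
Put 6U in rack 5; 12U remain.
Put 4U in rack 3; 1U remain.
8 racks × 48U = 384U; used 300U; unused 84U.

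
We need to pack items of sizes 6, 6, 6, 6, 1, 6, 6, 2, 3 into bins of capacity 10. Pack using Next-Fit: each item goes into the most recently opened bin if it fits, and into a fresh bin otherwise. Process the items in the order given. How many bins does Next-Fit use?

7 bins

bin 1: place 6, 4 left
bin 2: place 6, 4 left
bin 3: place 6, 4 left
bin 4: place 6, 4 left
bin 4: place 1, 3 left
bin 5: place 6, 4 left
bin 6: place 6, 4 left
bin 6: place 2, 2 left
bin 7: place 3, 7 left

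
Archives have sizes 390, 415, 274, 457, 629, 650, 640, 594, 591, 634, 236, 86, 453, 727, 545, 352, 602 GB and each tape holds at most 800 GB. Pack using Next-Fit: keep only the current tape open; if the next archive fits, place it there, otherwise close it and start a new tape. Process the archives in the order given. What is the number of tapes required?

tape 1: place 390 GB, 410 GB left
tape 2: place 415 GB, 385 GB left
tape 2: place 274 GB, 111 GB left
tape 3: place 457 GB, 343 GB left
tape 4: place 629 GB, 171 GB left
tape 5: place 650 GB, 150 GB left
tape 6: place 640 GB, 160 GB left
tape 7: place 594 GB, 206 GB left
tape 8: place 591 GB, 209 GB left
tape 9: place 634 GB, 166 GB left
tape 10: place 236 GB, 564 GB left
tape 10: place 86 GB, 478 GB left
tape 10: place 453 GB, 25 GB left
tape 11: place 727 GB, 73 GB left
tape 12: place 545 GB, 255 GB left
tape 13: place 352 GB, 448 GB left
tape 14: place 602 GB, 198 GB left
Final tapes: [390] [415,274] [457] [629] [650] [640] [594] [591] [634] [236,86,453] [727] [545] [352] [602].

14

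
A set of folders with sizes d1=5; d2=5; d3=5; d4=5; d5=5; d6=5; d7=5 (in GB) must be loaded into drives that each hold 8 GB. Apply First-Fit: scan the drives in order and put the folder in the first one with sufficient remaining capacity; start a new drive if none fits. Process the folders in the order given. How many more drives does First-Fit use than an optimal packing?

0

First-Fit: [5] [5] [5] [5] [5] [5] [5] → 7 drives.
7 folders exceed 4 GB (half the capacity), and no two of those can share a drive, so at least 7 drives are needed.
So 7 is already optimal.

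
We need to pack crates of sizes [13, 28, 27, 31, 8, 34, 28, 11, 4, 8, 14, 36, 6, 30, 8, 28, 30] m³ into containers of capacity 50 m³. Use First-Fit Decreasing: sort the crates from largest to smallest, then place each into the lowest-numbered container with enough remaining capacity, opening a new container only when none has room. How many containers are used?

Sorted descending: 36, 34, 31, 30, 30, 28, 28, 28, 27, 14, 13, 11, 8, 8, 8, 6, 4.
36 m³ → container 1 (remaining 14 m³)
34 m³ → container 2 (remaining 16 m³)
31 m³ → container 3 (remaining 19 m³)
30 m³ → container 4 (remaining 20 m³)
30 m³ → container 5 (remaining 20 m³)
28 m³ → container 6 (remaining 22 m³)
28 m³ → container 7 (remaining 22 m³)
28 m³ → container 8 (remaining 22 m³)
27 m³ → container 9 (remaining 23 m³)
14 m³ → container 1 (remaining 0 m³)
13 m³ → container 2 (remaining 3 m³)
11 m³ → container 3 (remaining 8 m³)
8 m³ → container 3 (remaining 0 m³)
8 m³ → container 4 (remaining 12 m³)
8 m³ → container 4 (remaining 4 m³)
6 m³ → container 5 (remaining 14 m³)
4 m³ → container 4 (remaining 0 m³)
Final containers: [36,14] [34,13] [31,11,8] [30,8,8,4] [30,6] [28] [28] [28] [27].

9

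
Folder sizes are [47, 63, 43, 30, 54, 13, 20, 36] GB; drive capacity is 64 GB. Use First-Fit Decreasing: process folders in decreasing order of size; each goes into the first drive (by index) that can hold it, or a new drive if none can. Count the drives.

6 drives

Sorted descending: 63, 54, 47, 43, 36, 30, 20, 13.
63 GB → drive 1 (remaining 1 GB)
54 GB → drive 2 (remaining 10 GB)
47 GB → drive 3 (remaining 17 GB)
43 GB → drive 4 (remaining 21 GB)
36 GB → drive 5 (remaining 28 GB)
30 GB → drive 6 (remaining 34 GB)
20 GB → drive 4 (remaining 1 GB)
13 GB → drive 3 (remaining 4 GB)
Final drives: [63] [54] [47,13] [43,20] [36] [30].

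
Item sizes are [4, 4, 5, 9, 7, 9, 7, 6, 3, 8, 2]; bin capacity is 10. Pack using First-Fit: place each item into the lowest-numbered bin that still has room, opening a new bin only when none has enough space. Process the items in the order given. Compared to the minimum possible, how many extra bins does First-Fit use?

First-Fit: [4,4,2] [5,3] [9] [7] [9] [7] [6] [8] → 8 bins.
Total size 64; any packing needs at least ⌈64/10⌉ = 7 bins.
An optimal packing achieves that bound: [9] [9] [8,2] [7,3] [7] [6,4] [5,4] → 7 bins.
Excess: 8 − 7 = 1.

1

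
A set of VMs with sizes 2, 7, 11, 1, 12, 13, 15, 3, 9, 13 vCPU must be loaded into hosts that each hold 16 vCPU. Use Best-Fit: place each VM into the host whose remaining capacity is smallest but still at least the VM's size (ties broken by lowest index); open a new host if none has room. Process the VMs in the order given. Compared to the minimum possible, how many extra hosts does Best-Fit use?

1

Best-Fit: [2,7] [11,1] [12] [13,3] [15] [9] [13] → 7 hosts.
Total size 86 vCPU; any packing needs at least ⌈86/16⌉ = 6 hosts.
An optimal packing achieves that bound: [15,1] [13,3] [13,2] [12] [11] [9,7] → 6 hosts.
Excess: 7 − 6 = 1.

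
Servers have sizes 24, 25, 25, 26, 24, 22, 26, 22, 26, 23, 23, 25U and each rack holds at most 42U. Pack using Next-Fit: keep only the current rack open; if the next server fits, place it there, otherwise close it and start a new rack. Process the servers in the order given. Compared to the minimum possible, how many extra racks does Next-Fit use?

Next-Fit: [24] [25] [25] [26] [24] [22] [26] [22] [26] [23] [23] [25] → 12 racks.
12 servers exceed 21U (half the capacity), and no two of those can share a rack, so at least 12 racks are needed.
So 12 is already optimal.

0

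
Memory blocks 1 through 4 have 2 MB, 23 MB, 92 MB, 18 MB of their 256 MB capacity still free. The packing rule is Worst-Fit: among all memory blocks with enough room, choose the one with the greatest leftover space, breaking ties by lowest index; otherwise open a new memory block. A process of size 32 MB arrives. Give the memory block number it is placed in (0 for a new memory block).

Memory blocks with room: memory block 3 (92 MB).
Most room is memory block 3 with 92 MB free.

3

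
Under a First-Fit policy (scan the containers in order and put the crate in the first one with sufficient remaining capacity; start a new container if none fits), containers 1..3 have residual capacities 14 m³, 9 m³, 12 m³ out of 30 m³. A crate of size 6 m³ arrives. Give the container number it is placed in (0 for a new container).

Containers with room: container 1 (14 m³), container 2 (9 m³), container 3 (12 m³).
The first with room is container 1.

1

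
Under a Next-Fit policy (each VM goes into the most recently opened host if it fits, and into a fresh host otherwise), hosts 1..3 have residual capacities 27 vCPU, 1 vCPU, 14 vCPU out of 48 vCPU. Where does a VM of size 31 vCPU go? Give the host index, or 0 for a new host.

Next-Fit only looks at host 3, which has 14 vCPU free.
31 vCPU does not fit, so a new host is opened.

0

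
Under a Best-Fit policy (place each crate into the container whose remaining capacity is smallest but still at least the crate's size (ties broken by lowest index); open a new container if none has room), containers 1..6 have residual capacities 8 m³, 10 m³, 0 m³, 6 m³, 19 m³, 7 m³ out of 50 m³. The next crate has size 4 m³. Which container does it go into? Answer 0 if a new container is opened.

Containers with room: container 1 (8 m³), container 2 (10 m³), container 4 (6 m³), container 5 (19 m³), container 6 (7 m³).
Tightest fit is container 4 with 6 m³ free.

4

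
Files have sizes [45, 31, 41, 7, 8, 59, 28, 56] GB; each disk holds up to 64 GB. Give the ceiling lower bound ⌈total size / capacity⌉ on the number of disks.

5 disks

Total size = 45 + 31 + 41 + 7 + 8 + 59 + 28 + 56 = 275 GB.
⌈275 / 64⌉ = 5.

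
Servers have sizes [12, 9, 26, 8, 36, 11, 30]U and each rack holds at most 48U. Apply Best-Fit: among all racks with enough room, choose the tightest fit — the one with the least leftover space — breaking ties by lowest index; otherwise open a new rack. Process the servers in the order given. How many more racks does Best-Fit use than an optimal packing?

0

Best-Fit: [12,9,26] [8,36] [11,30] → 3 racks.
Total size 132U; any packing needs at least ⌈132/48⌉ = 3 racks.
So 3 is already optimal.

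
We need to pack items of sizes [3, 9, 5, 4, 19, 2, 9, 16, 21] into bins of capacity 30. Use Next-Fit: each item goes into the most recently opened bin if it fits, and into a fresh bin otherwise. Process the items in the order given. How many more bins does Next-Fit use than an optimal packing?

Next-Fit: [3,9,5,4] [19,2,9] [16] [21] → 4 bins.
Total size 88; any packing needs at least ⌈88/30⌉ = 3 bins.
An optimal packing achieves that bound: [21,9] [19,9,2] [16,5,4,3] → 3 bins.
Excess: 4 − 3 = 1.

1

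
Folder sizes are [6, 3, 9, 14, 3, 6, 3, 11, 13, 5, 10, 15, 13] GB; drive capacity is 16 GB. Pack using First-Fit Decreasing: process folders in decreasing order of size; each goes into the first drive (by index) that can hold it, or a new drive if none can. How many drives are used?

8

Sorted descending: 15, 14, 13, 13, 11, 10, 9, 6, 6, 5, 3, 3, 3.
drive 1: place 15 GB, 1 GB left
drive 2: place 14 GB, 2 GB left
drive 3: place 13 GB, 3 GB left
drive 4: place 13 GB, 3 GB left
drive 5: place 11 GB, 5 GB left
drive 6: place 10 GB, 6 GB left
drive 7: place 9 GB, 7 GB left
drive 6: place 6 GB, 0 GB left
drive 7: place 6 GB, 1 GB left
drive 5: place 5 GB, 0 GB left
drive 3: place 3 GB, 0 GB left
drive 4: place 3 GB, 0 GB left
drive 8: place 3 GB, 13 GB left
Final drives: [15] [14] [13,3] [13,3] [11,5] [10,6] [9,6] [3].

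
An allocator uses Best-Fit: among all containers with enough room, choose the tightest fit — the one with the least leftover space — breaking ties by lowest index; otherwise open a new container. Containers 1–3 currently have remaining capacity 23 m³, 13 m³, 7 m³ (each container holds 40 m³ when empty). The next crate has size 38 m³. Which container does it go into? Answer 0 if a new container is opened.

0

No container has ≥ 38 m³ free, so a new container is opened.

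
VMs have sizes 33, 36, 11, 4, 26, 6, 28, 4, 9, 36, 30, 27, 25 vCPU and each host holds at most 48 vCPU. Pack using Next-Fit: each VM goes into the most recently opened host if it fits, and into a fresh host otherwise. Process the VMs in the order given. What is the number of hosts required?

8

host 1: place 33 vCPU, 15 vCPU left
host 2: place 36 vCPU, 12 vCPU left
host 2: place 11 vCPU, 1 vCPU left
host 3: place 4 vCPU, 44 vCPU left
host 3: place 26 vCPU, 18 vCPU left
host 3: place 6 vCPU, 12 vCPU left
host 4: place 28 vCPU, 20 vCPU left
host 4: place 4 vCPU, 16 vCPU left
host 4: place 9 vCPU, 7 vCPU left
host 5: place 36 vCPU, 12 vCPU left
host 6: place 30 vCPU, 18 vCPU left
host 7: place 27 vCPU, 21 vCPU left
host 8: place 25 vCPU, 23 vCPU left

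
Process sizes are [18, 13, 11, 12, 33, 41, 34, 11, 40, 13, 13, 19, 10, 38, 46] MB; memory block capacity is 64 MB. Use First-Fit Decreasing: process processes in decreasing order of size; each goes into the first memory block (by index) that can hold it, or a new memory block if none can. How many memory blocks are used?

6

Sorted descending: 46, 41, 40, 38, 34, 33, 19, 18, 13, 13, 13, 12, 11, 11, 10.
memory block 1: place 46 MB, 18 MB left
memory block 2: place 41 MB, 23 MB left
memory block 3: place 40 MB, 24 MB left
memory block 4: place 38 MB, 26 MB left
memory block 5: place 34 MB, 30 MB left
memory block 6: place 33 MB, 31 MB left
memory block 2: place 19 MB, 4 MB left
memory block 1: place 18 MB, 0 MB left
memory block 3: place 13 MB, 11 MB left
memory block 4: place 13 MB, 13 MB left
memory block 4: place 13 MB, 0 MB left
memory block 5: place 12 MB, 18 MB left
memory block 3: place 11 MB, 0 MB left
memory block 5: place 11 MB, 7 MB left
memory block 6: place 10 MB, 21 MB left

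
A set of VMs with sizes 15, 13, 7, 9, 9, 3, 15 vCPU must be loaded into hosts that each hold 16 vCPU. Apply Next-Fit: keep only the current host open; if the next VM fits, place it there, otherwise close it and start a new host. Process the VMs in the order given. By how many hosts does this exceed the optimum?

0

Next-Fit: [15] [13] [7,9] [9,3] [15] → 5 hosts.
Total size 71 vCPU; any packing needs at least ⌈71/16⌉ = 5 hosts.
So 5 is already optimal.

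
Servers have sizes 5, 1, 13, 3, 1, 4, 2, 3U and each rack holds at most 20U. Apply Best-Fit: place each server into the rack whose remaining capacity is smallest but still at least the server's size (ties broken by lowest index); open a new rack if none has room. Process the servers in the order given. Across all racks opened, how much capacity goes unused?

Put 5U in rack 1; 15U remain.
Put 1U in rack 1; 14U remain.
Put 13U in rack 1; 1U remain.
Put 3U in rack 2; 17U remain.
Put 1U in rack 1; 0U remain.
Put 4U in rack 2; 13U remain.
Put 2U in rack 2; 11U remain.
Put 3U in rack 2; 8U remain.
2 racks × 20U = 40U; used 32U; unused 8U.

8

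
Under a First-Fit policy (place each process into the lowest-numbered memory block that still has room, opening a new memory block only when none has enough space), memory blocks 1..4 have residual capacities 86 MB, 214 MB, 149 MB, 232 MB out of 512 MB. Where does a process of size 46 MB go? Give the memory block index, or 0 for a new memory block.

1

Memory blocks with room: memory block 1 (86 MB), memory block 2 (214 MB), memory block 3 (149 MB), memory block 4 (232 MB).
The first with room is memory block 1.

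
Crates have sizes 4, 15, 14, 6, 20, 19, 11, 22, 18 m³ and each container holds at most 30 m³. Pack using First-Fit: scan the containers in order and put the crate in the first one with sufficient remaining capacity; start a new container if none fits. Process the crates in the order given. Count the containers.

4 m³ → container 1 (remaining 26 m³)
15 m³ → container 1 (remaining 11 m³)
14 m³ → container 2 (remaining 16 m³)
6 m³ → container 1 (remaining 5 m³)
20 m³ → container 3 (remaining 10 m³)
19 m³ → container 4 (remaining 11 m³)
11 m³ → container 2 (remaining 5 m³)
22 m³ → container 5 (remaining 8 m³)
18 m³ → container 6 (remaining 12 m³)

6 containers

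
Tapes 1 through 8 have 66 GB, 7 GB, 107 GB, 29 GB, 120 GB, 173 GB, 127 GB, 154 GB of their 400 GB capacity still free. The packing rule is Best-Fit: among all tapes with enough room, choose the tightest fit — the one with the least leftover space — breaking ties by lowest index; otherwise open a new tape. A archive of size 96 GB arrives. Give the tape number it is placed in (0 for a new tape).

3

Tapes with room: tape 3 (107 GB), tape 5 (120 GB), tape 6 (173 GB), tape 7 (127 GB), tape 8 (154 GB).
Tightest fit is tape 3 with 107 GB free.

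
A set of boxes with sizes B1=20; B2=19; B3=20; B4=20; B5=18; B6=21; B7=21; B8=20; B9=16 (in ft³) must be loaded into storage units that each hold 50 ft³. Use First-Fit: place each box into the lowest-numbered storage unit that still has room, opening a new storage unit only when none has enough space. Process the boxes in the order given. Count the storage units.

B1 (20 ft³) → storage unit 1 (remaining 30 ft³)
B2 (19 ft³) → storage unit 1 (remaining 11 ft³)
B3 (20 ft³) → storage unit 2 (remaining 30 ft³)
B4 (20 ft³) → storage unit 2 (remaining 10 ft³)
B5 (18 ft³) → storage unit 3 (remaining 32 ft³)
B6 (21 ft³) → storage unit 3 (remaining 11 ft³)
B7 (21 ft³) → storage unit 4 (remaining 29 ft³)
B8 (20 ft³) → storage unit 4 (remaining 9 ft³)
B9 (16 ft³) → storage unit 5 (remaining 34 ft³)

5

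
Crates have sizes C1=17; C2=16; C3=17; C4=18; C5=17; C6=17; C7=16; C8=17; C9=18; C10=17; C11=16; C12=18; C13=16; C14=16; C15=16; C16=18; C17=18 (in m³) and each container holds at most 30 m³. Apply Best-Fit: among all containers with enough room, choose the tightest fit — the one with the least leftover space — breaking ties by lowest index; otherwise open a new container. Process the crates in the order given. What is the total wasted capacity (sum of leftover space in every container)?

222

Put C1 (17 m³) in container 1; 13 m³ remain.
Put C2 (16 m³) in container 2; 14 m³ remain.
Put C3 (17 m³) in container 3; 13 m³ remain.
Put C4 (18 m³) in container 4; 12 m³ remain.
Put C5 (17 m³) in container 5; 13 m³ remain.
Put C6 (17 m³) in container 6; 13 m³ remain.
Put C7 (16 m³) in container 7; 14 m³ remain.
Put C8 (17 m³) in container 8; 13 m³ remain.
Put C9 (18 m³) in container 9; 12 m³ remain.
Put C10 (17 m³) in container 10; 13 m³ remain.
Put C11 (16 m³) in container 11; 14 m³ remain.
Put C12 (18 m³) in container 12; 12 m³ remain.
Put C13 (16 m³) in container 13; 14 m³ remain.
Put C14 (16 m³) in container 14; 14 m³ remain.
Put C15 (16 m³) in container 15; 14 m³ remain.
Put C16 (18 m³) in container 16; 12 m³ remain.
Put C17 (18 m³) in container 17; 12 m³ remain.
17 containers × 30 m³ = 510 m³; used 288 m³; unused 222 m³.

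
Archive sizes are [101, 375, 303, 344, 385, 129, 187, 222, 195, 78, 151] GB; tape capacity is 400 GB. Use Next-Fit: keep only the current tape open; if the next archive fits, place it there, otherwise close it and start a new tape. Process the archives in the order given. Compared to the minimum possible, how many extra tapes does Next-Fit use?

2

Next-Fit: [101] [375] [303] [344] [385] [129,187] [222] [195,78] [151] → 9 tapes.
Total size 2470 GB; any packing needs at least ⌈2470/400⌉ = 7 tapes.
An optimal packing achieves that bound: [385] [375] [344] [303,78] [222,151] [195,187] [129,101] → 7 tapes.
Excess: 9 − 7 = 2.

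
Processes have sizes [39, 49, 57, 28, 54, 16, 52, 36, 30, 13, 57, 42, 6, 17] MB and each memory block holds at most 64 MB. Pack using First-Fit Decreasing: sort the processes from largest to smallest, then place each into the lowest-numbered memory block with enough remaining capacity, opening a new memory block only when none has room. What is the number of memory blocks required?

Sorted descending: 57, 57, 54, 52, 49, 42, 39, 36, 30, 28, 17, 16, 13, 6.
memory block 1: place 57 MB, 7 MB left
memory block 2: place 57 MB, 7 MB left
memory block 3: place 54 MB, 10 MB left
memory block 4: place 52 MB, 12 MB left
memory block 5: place 49 MB, 15 MB left
memory block 6: place 42 MB, 22 MB left
memory block 7: place 39 MB, 25 MB left
memory block 8: place 36 MB, 28 MB left
memory block 9: place 30 MB, 34 MB left
memory block 8: place 28 MB, 0 MB left
memory block 6: place 17 MB, 5 MB left
memory block 7: place 16 MB, 9 MB left
memory block 5: place 13 MB, 2 MB left
memory block 1: place 6 MB, 1 MB left

9 memory blocks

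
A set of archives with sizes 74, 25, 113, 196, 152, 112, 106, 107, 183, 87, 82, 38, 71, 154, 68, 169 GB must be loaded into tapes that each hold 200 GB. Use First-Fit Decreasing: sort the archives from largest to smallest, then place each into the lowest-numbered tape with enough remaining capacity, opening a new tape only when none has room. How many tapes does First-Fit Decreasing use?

10 tapes

Sorted descending: 196, 183, 169, 154, 152, 113, 112, 107, 106, 87, 82, 74, 71, 68, 38, 25.
Put 196 GB in tape 1; 4 GB remain.
Put 183 GB in tape 2; 17 GB remain.
Put 169 GB in tape 3; 31 GB remain.
Put 154 GB in tape 4; 46 GB remain.
Put 152 GB in tape 5; 48 GB remain.
Put 113 GB in tape 6; 87 GB remain.
Put 112 GB in tape 7; 88 GB remain.
Put 107 GB in tape 8; 93 GB remain.
Put 106 GB in tape 9; 94 GB remain.
Put 87 GB in tape 6; 0 GB remain.
Put 82 GB in tape 7; 6 GB remain.
Put 74 GB in tape 8; 19 GB remain.
Put 71 GB in tape 9; 23 GB remain.
Put 68 GB in tape 10; 132 GB remain.
Put 38 GB in tape 4; 8 GB remain.
Put 25 GB in tape 3; 6 GB remain.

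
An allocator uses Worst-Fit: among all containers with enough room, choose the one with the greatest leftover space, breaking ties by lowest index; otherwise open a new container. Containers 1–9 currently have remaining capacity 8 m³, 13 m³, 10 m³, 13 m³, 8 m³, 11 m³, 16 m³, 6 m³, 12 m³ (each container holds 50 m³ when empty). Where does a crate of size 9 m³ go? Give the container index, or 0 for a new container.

Containers with room: container 2 (13 m³), container 3 (10 m³), container 4 (13 m³), container 6 (11 m³), container 7 (16 m³), container 9 (12 m³).
Most room is container 7 with 16 m³ free.

7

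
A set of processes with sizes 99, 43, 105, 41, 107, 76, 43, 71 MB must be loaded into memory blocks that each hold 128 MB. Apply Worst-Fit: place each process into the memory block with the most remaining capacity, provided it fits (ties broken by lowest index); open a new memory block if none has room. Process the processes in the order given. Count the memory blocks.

Put 99 MB in memory block 1; 29 MB remain.
Put 43 MB in memory block 2; 85 MB remain.
Put 105 MB in memory block 3; 23 MB remain.
Put 41 MB in memory block 2; 44 MB remain.
Put 107 MB in memory block 4; 21 MB remain.
Put 76 MB in memory block 5; 52 MB remain.
Put 43 MB in memory block 5; 9 MB remain.
Put 71 MB in memory block 6; 57 MB remain.

6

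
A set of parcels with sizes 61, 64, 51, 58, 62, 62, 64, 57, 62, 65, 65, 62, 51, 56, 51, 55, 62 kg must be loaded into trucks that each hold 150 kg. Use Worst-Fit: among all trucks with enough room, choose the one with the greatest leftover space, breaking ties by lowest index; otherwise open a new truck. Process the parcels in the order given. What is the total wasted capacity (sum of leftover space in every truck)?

342

Put 61 kg in truck 1; 89 kg remain.
Put 64 kg in truck 1; 25 kg remain.
Put 51 kg in truck 2; 99 kg remain.
Put 58 kg in truck 2; 41 kg remain.
Put 62 kg in truck 3; 88 kg remain.
Put 62 kg in truck 3; 26 kg remain.
Put 64 kg in truck 4; 86 kg remain.
Put 57 kg in truck 4; 29 kg remain.
Put 62 kg in truck 5; 88 kg remain.
Put 65 kg in truck 5; 23 kg remain.
Put 65 kg in truck 6; 85 kg remain.
Put 62 kg in truck 6; 23 kg remain.
Put 51 kg in truck 7; 99 kg remain.
Put 56 kg in truck 7; 43 kg remain.
Put 51 kg in truck 8; 99 kg remain.
Put 55 kg in truck 8; 44 kg remain.
Put 62 kg in truck 9; 88 kg remain.
9 trucks × 150 kg = 1350 kg; used 1008 kg; unused 342 kg.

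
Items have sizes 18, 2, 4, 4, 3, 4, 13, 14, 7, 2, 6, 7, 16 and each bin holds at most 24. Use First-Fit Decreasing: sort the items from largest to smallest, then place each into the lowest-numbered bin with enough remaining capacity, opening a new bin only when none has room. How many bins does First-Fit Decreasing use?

Sorted descending: 18, 16, 14, 13, 7, 7, 6, 4, 4, 4, 3, 2, 2.
Put 18 in bin 1; 6 remain.
Put 16 in bin 2; 8 remain.
Put 14 in bin 3; 10 remain.
Put 13 in bin 4; 11 remain.
Put 7 in bin 2; 1 remain.
Put 7 in bin 3; 3 remain.
Put 6 in bin 1; 0 remain.
Put 4 in bin 4; 7 remain.
Put 4 in bin 4; 3 remain.
Put 4 in bin 5; 20 remain.
Put 3 in bin 3; 0 remain.
Put 2 in bin 4; 1 remain.
Put 2 in bin 5; 18 remain.
Final bins: [18,6] [16,7] [14,7,3] [13,4,4,2] [4,2].

5 bins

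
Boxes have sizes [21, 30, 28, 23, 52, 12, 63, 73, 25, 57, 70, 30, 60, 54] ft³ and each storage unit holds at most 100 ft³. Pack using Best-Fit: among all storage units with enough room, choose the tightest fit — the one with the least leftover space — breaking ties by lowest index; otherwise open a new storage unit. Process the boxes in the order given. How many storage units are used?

8

Put 21 ft³ in storage unit 1; 79 ft³ remain.
Put 30 ft³ in storage unit 1; 49 ft³ remain.
Put 28 ft³ in storage unit 1; 21 ft³ remain.
Put 23 ft³ in storage unit 2; 77 ft³ remain.
Put 52 ft³ in storage unit 2; 25 ft³ remain.
Put 12 ft³ in storage unit 1; 9 ft³ remain.
Put 63 ft³ in storage unit 3; 37 ft³ remain.
Put 73 ft³ in storage unit 4; 27 ft³ remain.
Put 25 ft³ in storage unit 2; 0 ft³ remain.
Put 57 ft³ in storage unit 5; 43 ft³ remain.
Put 70 ft³ in storage unit 6; 30 ft³ remain.
Put 30 ft³ in storage unit 6; 0 ft³ remain.
Put 60 ft³ in storage unit 7; 40 ft³ remain.
Put 54 ft³ in storage unit 8; 46 ft³ remain.
Final storage units: [21,30,28,12] [23,52,25] [63] [73] [57] [70,30] [60] [54].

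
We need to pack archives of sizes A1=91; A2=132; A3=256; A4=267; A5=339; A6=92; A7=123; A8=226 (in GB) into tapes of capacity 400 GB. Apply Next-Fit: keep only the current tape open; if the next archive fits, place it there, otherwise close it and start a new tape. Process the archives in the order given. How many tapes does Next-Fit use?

A1 (91 GB) → tape 1 (remaining 309 GB)
A2 (132 GB) → tape 1 (remaining 177 GB)
A3 (256 GB) → tape 2 (remaining 144 GB)
A4 (267 GB) → tape 3 (remaining 133 GB)
A5 (339 GB) → tape 4 (remaining 61 GB)
A6 (92 GB) → tape 5 (remaining 308 GB)
A7 (123 GB) → tape 5 (remaining 185 GB)
A8 (226 GB) → tape 6 (remaining 174 GB)

6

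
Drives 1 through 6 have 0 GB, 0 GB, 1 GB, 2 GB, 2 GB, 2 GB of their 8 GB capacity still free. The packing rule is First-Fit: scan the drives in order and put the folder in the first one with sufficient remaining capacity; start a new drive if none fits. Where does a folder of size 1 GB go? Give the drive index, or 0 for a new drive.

Drives with room: drive 3 (1 GB), drive 4 (2 GB), drive 5 (2 GB), drive 6 (2 GB).
The first with room is drive 3.

3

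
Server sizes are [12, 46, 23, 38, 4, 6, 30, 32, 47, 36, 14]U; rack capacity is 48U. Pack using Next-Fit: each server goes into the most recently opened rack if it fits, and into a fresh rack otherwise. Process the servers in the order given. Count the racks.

9

Put 12U in rack 1; 36U remain.
Put 46U in rack 2; 2U remain.
Put 23U in rack 3; 25U remain.
Put 38U in rack 4; 10U remain.
Put 4U in rack 4; 6U remain.
Put 6U in rack 4; 0U remain.
Put 30U in rack 5; 18U remain.
Put 32U in rack 6; 16U remain.
Put 47U in rack 7; 1U remain.
Put 36U in rack 8; 12U remain.
Put 14U in rack 9; 34U remain.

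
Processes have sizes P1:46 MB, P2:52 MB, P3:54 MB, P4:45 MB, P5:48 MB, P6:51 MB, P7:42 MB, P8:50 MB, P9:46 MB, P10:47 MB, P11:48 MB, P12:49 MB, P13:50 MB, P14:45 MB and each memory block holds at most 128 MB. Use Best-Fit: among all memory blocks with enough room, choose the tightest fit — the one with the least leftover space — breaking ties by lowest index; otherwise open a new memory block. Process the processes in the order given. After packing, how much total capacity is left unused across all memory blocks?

P1 (46 MB) → memory block 1 (remaining 82 MB)
P2 (52 MB) → memory block 1 (remaining 30 MB)
P3 (54 MB) → memory block 2 (remaining 74 MB)
P4 (45 MB) → memory block 2 (remaining 29 MB)
P5 (48 MB) → memory block 3 (remaining 80 MB)
P6 (51 MB) → memory block 3 (remaining 29 MB)
P7 (42 MB) → memory block 4 (remaining 86 MB)
P8 (50 MB) → memory block 4 (remaining 36 MB)
P9 (46 MB) → memory block 5 (remaining 82 MB)
P10 (47 MB) → memory block 5 (remaining 35 MB)
P11 (48 MB) → memory block 6 (remaining 80 MB)
P12 (49 MB) → memory block 6 (remaining 31 MB)
P13 (50 MB) → memory block 7 (remaining 78 MB)
P14 (45 MB) → memory block 7 (remaining 33 MB)
7 memory blocks × 128 MB = 896 MB; used 673 MB; unused 223 MB.

223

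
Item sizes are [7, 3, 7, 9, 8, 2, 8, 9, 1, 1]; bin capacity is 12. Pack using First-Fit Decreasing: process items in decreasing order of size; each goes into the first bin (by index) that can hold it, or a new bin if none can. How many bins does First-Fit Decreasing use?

6

Sorted descending: 9, 9, 8, 8, 7, 7, 3, 2, 1, 1.
bin 1: place 9, 3 left
bin 2: place 9, 3 left
bin 3: place 8, 4 left
bin 4: place 8, 4 left
bin 5: place 7, 5 left
bin 6: place 7, 5 left
bin 1: place 3, 0 left
bin 2: place 2, 1 left
bin 2: place 1, 0 left
bin 3: place 1, 3 left
Final bins: [9,3] [9,2,1] [8,1] [8] [7] [7].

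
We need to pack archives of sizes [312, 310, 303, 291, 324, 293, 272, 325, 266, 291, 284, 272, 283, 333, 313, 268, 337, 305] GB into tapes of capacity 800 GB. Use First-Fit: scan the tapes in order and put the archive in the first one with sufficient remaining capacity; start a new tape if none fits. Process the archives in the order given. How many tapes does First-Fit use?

9 tapes

tape 1: place 312 GB, 488 GB left
tape 1: place 310 GB, 178 GB left
tape 2: place 303 GB, 497 GB left
tape 2: place 291 GB, 206 GB left
tape 3: place 324 GB, 476 GB left
tape 3: place 293 GB, 183 GB left
tape 4: place 272 GB, 528 GB left
tape 4: place 325 GB, 203 GB left
tape 5: place 266 GB, 534 GB left
tape 5: place 291 GB, 243 GB left
tape 6: place 284 GB, 516 GB left
tape 6: place 272 GB, 244 GB left
tape 7: place 283 GB, 517 GB left
tape 7: place 333 GB, 184 GB left
tape 8: place 313 GB, 487 GB left
tape 8: place 268 GB, 219 GB left
tape 9: place 337 GB, 463 GB left
tape 9: place 305 GB, 158 GB left
Final tapes: [312,310] [303,291] [324,293] [272,325] [266,291] [284,272] [283,333] [313,268] [337,305].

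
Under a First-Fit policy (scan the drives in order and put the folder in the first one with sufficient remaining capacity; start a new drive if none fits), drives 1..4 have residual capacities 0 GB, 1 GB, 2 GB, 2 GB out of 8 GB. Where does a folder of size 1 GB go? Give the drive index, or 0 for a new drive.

2

Drives with room: drive 2 (1 GB), drive 3 (2 GB), drive 4 (2 GB).
The first with room is drive 2.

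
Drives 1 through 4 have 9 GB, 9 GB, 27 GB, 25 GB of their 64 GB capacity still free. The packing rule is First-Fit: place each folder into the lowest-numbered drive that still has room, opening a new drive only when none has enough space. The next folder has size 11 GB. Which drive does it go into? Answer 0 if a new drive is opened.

Drives with room: drive 3 (27 GB), drive 4 (25 GB).
The first with room is drive 3.

3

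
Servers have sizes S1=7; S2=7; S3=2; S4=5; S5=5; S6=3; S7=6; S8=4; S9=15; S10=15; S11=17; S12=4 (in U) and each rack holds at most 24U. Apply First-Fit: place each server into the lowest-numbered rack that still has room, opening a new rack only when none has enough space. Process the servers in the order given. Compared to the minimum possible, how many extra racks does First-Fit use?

First-Fit: [7,7,2,5,3] [5,6,4,4] [15] [15] [17] → 5 racks.
Total size 90U; any packing needs at least ⌈90/24⌉ = 4 racks.
An optimal packing achieves that bound: [17,7] [15,7,2] [15,6,3] [5,5,4,4] → 4 racks.
Excess: 5 − 4 = 1.

1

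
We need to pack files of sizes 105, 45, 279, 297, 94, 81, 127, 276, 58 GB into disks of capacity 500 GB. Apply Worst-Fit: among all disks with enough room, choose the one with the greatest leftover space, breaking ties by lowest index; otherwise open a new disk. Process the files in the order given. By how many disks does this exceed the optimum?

0

Worst-Fit: [105,45,279] [297,94,81] [127,276,58] → 3 disks.
Total size 1362 GB; any packing needs at least ⌈1362/500⌉ = 3 disks.
So 3 is already optimal.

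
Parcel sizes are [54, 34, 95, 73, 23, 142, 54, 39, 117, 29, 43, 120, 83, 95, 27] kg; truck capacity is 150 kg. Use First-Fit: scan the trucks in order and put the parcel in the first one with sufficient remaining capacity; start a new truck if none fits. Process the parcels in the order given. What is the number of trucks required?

8

truck 1: place 54 kg, 96 kg left
truck 1: place 34 kg, 62 kg left
truck 2: place 95 kg, 55 kg left
truck 3: place 73 kg, 77 kg left
truck 1: place 23 kg, 39 kg left
truck 4: place 142 kg, 8 kg left
truck 2: place 54 kg, 1 kg left
truck 1: place 39 kg, 0 kg left
truck 5: place 117 kg, 33 kg left
truck 3: place 29 kg, 48 kg left
truck 3: place 43 kg, 5 kg left
truck 6: place 120 kg, 30 kg left
truck 7: place 83 kg, 67 kg left
truck 8: place 95 kg, 55 kg left
truck 5: place 27 kg, 6 kg left
Final trucks: [54,34,23,39] [95,54] [73,29,43] [142] [117,27] [120] [83] [95].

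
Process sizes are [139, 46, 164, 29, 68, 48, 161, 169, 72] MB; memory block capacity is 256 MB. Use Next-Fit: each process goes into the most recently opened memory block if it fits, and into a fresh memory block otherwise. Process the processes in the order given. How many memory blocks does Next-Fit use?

5 memory blocks

Put 139 MB in memory block 1; 117 MB remain.
Put 46 MB in memory block 1; 71 MB remain.
Put 164 MB in memory block 2; 92 MB remain.
Put 29 MB in memory block 2; 63 MB remain.
Put 68 MB in memory block 3; 188 MB remain.
Put 48 MB in memory block 3; 140 MB remain.
Put 161 MB in memory block 4; 95 MB remain.
Put 169 MB in memory block 5; 87 MB remain.
Put 72 MB in memory block 5; 15 MB remain.
Final memory blocks: [139,46] [164,29] [68,48] [161] [169,72].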